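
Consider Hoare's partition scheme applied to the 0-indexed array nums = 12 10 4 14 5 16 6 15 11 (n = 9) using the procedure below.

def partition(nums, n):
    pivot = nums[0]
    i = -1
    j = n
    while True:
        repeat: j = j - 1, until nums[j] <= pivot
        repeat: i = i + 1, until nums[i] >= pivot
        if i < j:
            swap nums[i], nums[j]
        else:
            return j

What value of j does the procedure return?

4

pivot = nums[0] = 12; i = -1, j = 9
j→8 (nums[8]=11≤12), i→0 (nums[0]=12≥12); i<j, swap → 11 10 4 14 5 16 6 15 12
j→6 (nums[6]=6≤12), i→3 (nums[3]=14≥12); i<j, swap → 11 10 4 6 5 16 14 15 12
j→4, i→5; i≥j, return j=4. nums = 11 10 4 6 5 16 14 15 12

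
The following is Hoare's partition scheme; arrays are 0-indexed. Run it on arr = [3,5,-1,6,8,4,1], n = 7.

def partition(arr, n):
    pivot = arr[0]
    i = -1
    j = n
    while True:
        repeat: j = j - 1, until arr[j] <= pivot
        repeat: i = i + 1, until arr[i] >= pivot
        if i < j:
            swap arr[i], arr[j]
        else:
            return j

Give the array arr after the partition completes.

pivot=3
j stops at 6 (1), i stops at 0 (3); swap ⇒ [1,5,-1,6,8,4,3]
j stops at 2 (-1), i stops at 1 (5); swap ⇒ [1,-1,5,6,8,4,3]
j stops at 1, i stops at 2; i≥j ⇒ return 1. arr=[1,-1,5,6,8,4,3]

[1,-1,5,6,8,4,3]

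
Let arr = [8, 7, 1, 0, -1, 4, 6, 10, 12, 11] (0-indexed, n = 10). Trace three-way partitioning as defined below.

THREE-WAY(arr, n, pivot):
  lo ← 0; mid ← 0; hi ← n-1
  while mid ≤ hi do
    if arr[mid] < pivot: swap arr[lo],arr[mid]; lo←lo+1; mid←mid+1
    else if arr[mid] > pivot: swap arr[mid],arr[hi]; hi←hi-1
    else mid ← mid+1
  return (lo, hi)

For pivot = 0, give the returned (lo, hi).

lo=0 mid=0 hi=9
8>0: swap(0,9), hi=8 ⇒ [11, 7, 1, 0, -1, 4, 6, 10, 12, 8]
11>0: swap(0,8), hi=7 ⇒ [12, 7, 1, 0, -1, 4, 6, 10, 11, 8]
12>0: swap(0,7), hi=6 ⇒ [10, 7, 1, 0, -1, 4, 6, 12, 11, 8]
10>0: swap(0,6), hi=5 ⇒ [6, 7, 1, 0, -1, 4, 10, 12, 11, 8]
6>0: swap(0,5), hi=4 ⇒ [4, 7, 1, 0, -1, 6, 10, 12, 11, 8]
4>0: swap(0,4), hi=3 ⇒ [-1, 7, 1, 0, 4, 6, 10, 12, 11, 8]
-1<0: swap(0,0), lo=1 mid=1 ⇒ [-1, 7, 1, 0, 4, 6, 10, 12, 11, 8]
7>0: swap(1,3), hi=2 ⇒ [-1, 0, 1, 7, 4, 6, 10, 12, 11, 8]
0=0: mid=2
1>0: swap(2,2), hi=1 ⇒ [-1, 0, 1, 7, 4, 6, 10, 12, 11, 8]
done. lo=1 hi=1; arr=[-1, 0, 1, 7, 4, 6, 10, 12, 11, 8]

(1, 1)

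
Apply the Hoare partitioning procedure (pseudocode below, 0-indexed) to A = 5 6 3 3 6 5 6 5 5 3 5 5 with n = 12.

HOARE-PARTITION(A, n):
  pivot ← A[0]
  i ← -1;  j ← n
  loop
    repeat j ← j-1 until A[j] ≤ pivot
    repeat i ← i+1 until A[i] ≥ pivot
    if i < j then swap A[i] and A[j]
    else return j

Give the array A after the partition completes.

pivot = A[0] = 5; i = -1, j = 12
j→11 (A[11]=5≤5), i→0 (A[0]=5≥5); i<j, swap → 5 6 3 3 6 5 6 5 5 3 5 5
j→10 (A[10]=5≤5), i→1 (A[1]=6≥5); i<j, swap → 5 5 3 3 6 5 6 5 5 3 6 5
j→9 (A[9]=3≤5), i→4 (A[4]=6≥5); i<j, swap → 5 5 3 3 3 5 6 5 5 6 6 5
j→8 (A[8]=5≤5), i→5 (A[5]=5≥5); i<j, swap → 5 5 3 3 3 5 6 5 5 6 6 5
j→7 (A[7]=5≤5), i→6 (A[6]=6≥5); i<j, swap → 5 5 3 3 3 5 5 6 5 6 6 5
j→6, i→7; i≥j, return j=6. A = 5 5 3 3 3 5 5 6 5 6 6 5

5 5 3 3 3 5 5 6 5 6 6 5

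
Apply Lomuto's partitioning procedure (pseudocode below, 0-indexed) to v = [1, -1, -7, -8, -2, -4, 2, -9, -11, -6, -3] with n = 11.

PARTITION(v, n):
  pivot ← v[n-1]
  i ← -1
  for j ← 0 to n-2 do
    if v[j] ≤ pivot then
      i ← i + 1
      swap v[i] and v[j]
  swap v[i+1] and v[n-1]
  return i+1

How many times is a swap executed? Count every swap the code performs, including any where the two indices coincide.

7

pivot=-3, i=-1
j=0: 1>-3, skip
j=1: -1>-3, skip
j=2: -7≤-3, i=0, swap(0,2) ⇒ [-7, -1, 1, -8, -2, -4, 2, -9, -11, -6, -3]
j=3: -8≤-3, i=1, swap(1,3) ⇒ [-7, -8, 1, -1, -2, -4, 2, -9, -11, -6, -3]
j=4: -2>-3, skip
j=5: -4≤-3, i=2, swap(2,5) ⇒ [-7, -8, -4, -1, -2, 1, 2, -9, -11, -6, -3]
j=6: 2>-3, skip
j=7: -9≤-3, i=3, swap(3,7) ⇒ [-7, -8, -4, -9, -2, 1, 2, -1, -11, -6, -3]
j=8: -11≤-3, i=4, swap(4,8) ⇒ [-7, -8, -4, -9, -11, 1, 2, -1, -2, -6, -3]
j=9: -6≤-3, i=5, swap(5,9) ⇒ [-7, -8, -4, -9, -11, -6, 2, -1, -2, 1, -3]
swap(6,10) ⇒ [-7, -8, -4, -9, -11, -6, -3, -1, -2, 1, 2]; return 6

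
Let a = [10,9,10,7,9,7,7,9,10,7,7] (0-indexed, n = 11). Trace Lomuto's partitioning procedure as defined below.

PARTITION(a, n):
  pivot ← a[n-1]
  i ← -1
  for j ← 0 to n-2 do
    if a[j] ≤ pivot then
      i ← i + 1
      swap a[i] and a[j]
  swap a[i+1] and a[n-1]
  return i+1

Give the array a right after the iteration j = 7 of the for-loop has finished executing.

pivot=7, i=-1
j=0: 10>7, skip
j=1: 9>7, skip
j=2: 10>7, skip
j=3: 7≤7, i=0, swap(0,3) ⇒ [7,9,10,10,9,7,7,9,10,7,7]
j=4: 9>7, skip
j=5: 7≤7, i=1, swap(1,5) ⇒ [7,7,10,10,9,9,7,9,10,7,7]
j=6: 7≤7, i=2, swap(2,6) ⇒ [7,7,7,10,9,9,10,9,10,7,7]
j=7: 9>7, skip
(after j=7) a = [7,7,7,10,9,9,10,9,10,7,7]

[7,7,7,10,9,9,10,9,10,7,7]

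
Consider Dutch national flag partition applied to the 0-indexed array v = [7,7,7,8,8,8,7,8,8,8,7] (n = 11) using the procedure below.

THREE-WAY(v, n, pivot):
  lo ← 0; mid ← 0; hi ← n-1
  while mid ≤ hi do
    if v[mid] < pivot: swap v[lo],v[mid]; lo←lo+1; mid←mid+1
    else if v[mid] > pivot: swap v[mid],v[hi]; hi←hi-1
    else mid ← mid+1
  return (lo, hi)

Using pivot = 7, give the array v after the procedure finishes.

[7,7,7,7,7,8,8,8,8,8,8]

lo=0 mid=0 hi=10
7=7: mid=1
7=7: mid=2
7=7: mid=3
8>7: swap(3,10), hi=9 ⇒ [7,7,7,7,8,8,7,8,8,8,8]
7=7: mid=4
8>7: swap(4,9), hi=8 ⇒ [7,7,7,7,8,8,7,8,8,8,8]
8>7: swap(4,8), hi=7 ⇒ [7,7,7,7,8,8,7,8,8,8,8]
8>7: swap(4,7), hi=6 ⇒ [7,7,7,7,8,8,7,8,8,8,8]
8>7: swap(4,6), hi=5 ⇒ [7,7,7,7,7,8,8,8,8,8,8]
7=7: mid=5
8>7: swap(5,5), hi=4 ⇒ [7,7,7,7,7,8,8,8,8,8,8]
done. lo=0 hi=4; v=[7,7,7,7,7,8,8,8,8,8,8]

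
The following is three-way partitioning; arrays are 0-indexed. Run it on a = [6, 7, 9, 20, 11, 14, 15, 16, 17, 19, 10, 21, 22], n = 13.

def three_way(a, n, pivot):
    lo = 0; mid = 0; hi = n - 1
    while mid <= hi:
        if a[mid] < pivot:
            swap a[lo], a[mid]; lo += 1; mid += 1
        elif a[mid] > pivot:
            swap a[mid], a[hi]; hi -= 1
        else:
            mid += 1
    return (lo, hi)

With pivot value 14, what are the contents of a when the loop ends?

lo=0 mid=0 hi=12
6<14: swap(0,0), lo=1 mid=1 ⇒ [6, 7, 9, 20, 11, 14, 15, 16, 17, 19, 10, 21, 22]
7<14: swap(1,1), lo=2 mid=2 ⇒ [6, 7, 9, 20, 11, 14, 15, 16, 17, 19, 10, 21, 22]
9<14: swap(2,2), lo=3 mid=3 ⇒ [6, 7, 9, 20, 11, 14, 15, 16, 17, 19, 10, 21, 22]
20>14: swap(3,12), hi=11 ⇒ [6, 7, 9, 22, 11, 14, 15, 16, 17, 19, 10, 21, 20]
22>14: swap(3,11), hi=10 ⇒ [6, 7, 9, 21, 11, 14, 15, 16, 17, 19, 10, 22, 20]
21>14: swap(3,10), hi=9 ⇒ [6, 7, 9, 10, 11, 14, 15, 16, 17, 19, 21, 22, 20]
10<14: swap(3,3), lo=4 mid=4 ⇒ [6, 7, 9, 10, 11, 14, 15, 16, 17, 19, 21, 22, 20]
11<14: swap(4,4), lo=5 mid=5 ⇒ [6, 7, 9, 10, 11, 14, 15, 16, 17, 19, 21, 22, 20]
14=14: mid=6
15>14: swap(6,9), hi=8 ⇒ [6, 7, 9, 10, 11, 14, 19, 16, 17, 15, 21, 22, 20]
19>14: swap(6,8), hi=7 ⇒ [6, 7, 9, 10, 11, 14, 17, 16, 19, 15, 21, 22, 20]
17>14: swap(6,7), hi=6 ⇒ [6, 7, 9, 10, 11, 14, 16, 17, 19, 15, 21, 22, 20]
16>14: swap(6,6), hi=5 ⇒ [6, 7, 9, 10, 11, 14, 16, 17, 19, 15, 21, 22, 20]
done. lo=5 hi=5; a=[6, 7, 9, 10, 11, 14, 16, 17, 19, 15, 21, 22, 20]

[6, 7, 9, 10, 11, 14, 16, 17, 19, 15, 21, 22, 20]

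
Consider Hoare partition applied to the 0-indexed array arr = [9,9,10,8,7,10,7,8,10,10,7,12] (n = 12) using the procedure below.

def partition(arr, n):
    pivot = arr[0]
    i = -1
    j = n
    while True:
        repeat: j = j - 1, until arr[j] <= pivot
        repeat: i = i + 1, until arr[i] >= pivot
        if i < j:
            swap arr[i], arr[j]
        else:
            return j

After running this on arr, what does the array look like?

[7,8,7,8,7,10,10,9,10,10,9,12]

pivot = arr[0] = 9; i = -1, j = 12
j→10 (arr[10]=7≤9), i→0 (arr[0]=9≥9); i<j, swap → [7,9,10,8,7,10,7,8,10,10,9,12]
j→7 (arr[7]=8≤9), i→1 (arr[1]=9≥9); i<j, swap → [7,8,10,8,7,10,7,9,10,10,9,12]
j→6 (arr[6]=7≤9), i→2 (arr[2]=10≥9); i<j, swap → [7,8,7,8,7,10,10,9,10,10,9,12]
j→4, i→5; i≥j, return j=4. arr = [7,8,7,8,7,10,10,9,10,10,9,12]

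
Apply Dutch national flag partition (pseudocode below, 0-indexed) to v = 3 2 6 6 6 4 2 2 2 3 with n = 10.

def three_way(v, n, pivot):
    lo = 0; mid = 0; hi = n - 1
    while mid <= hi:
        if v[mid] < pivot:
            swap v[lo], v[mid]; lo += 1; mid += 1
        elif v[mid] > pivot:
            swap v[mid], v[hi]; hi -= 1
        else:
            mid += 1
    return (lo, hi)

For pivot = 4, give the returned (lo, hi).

(6, 6)

pivot = 4; lo=0, mid=0, hi=9
v[mid]=3<4: swap v[0],v[0]; lo=1,mid=1 → 3 2 6 6 6 4 2 2 2 3
v[mid]=2<4: swap v[1],v[1]; lo=2,mid=2 → 3 2 6 6 6 4 2 2 2 3
v[mid]=6>4: swap v[2],v[9]; hi=8 → 3 2 3 6 6 4 2 2 2 6
v[mid]=3<4: swap v[2],v[2]; lo=3,mid=3 → 3 2 3 6 6 4 2 2 2 6
v[mid]=6>4: swap v[3],v[8]; hi=7 → 3 2 3 2 6 4 2 2 6 6
v[mid]=2<4: swap v[3],v[3]; lo=4,mid=4 → 3 2 3 2 6 4 2 2 6 6
v[mid]=6>4: swap v[4],v[7]; hi=6 → 3 2 3 2 2 4 2 6 6 6
v[mid]=2<4: swap v[4],v[4]; lo=5,mid=5 → 3 2 3 2 2 4 2 6 6 6
v[mid]=4=4: mid=6
v[mid]=2<4: swap v[5],v[6]; lo=6,mid=7 → 3 2 3 2 2 2 4 6 6 6
end: lo=6, hi=6; v = 3 2 3 2 2 2 4 6 6 6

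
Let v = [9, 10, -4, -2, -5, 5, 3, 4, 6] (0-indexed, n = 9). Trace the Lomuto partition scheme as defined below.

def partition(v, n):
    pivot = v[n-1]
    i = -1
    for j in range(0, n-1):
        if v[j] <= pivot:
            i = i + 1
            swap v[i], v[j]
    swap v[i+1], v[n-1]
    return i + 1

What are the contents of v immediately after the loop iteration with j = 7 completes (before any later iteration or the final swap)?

pivot=6, i=-1
j=0: 9>6, skip
j=1: 10>6, skip
j=2: -4≤6, i=0, swap(0,2) ⇒ [-4, 10, 9, -2, -5, 5, 3, 4, 6]
j=3: -2≤6, i=1, swap(1,3) ⇒ [-4, -2, 9, 10, -5, 5, 3, 4, 6]
j=4: -5≤6, i=2, swap(2,4) ⇒ [-4, -2, -5, 10, 9, 5, 3, 4, 6]
j=5: 5≤6, i=3, swap(3,5) ⇒ [-4, -2, -5, 5, 9, 10, 3, 4, 6]
j=6: 3≤6, i=4, swap(4,6) ⇒ [-4, -2, -5, 5, 3, 10, 9, 4, 6]
j=7: 4≤6, i=5, swap(5,7) ⇒ [-4, -2, -5, 5, 3, 4, 9, 10, 6]
(after j=7) v = [-4, -2, -5, 5, 3, 4, 9, 10, 6]

[-4, -2, -5, 5, 3, 4, 9, 10, 6]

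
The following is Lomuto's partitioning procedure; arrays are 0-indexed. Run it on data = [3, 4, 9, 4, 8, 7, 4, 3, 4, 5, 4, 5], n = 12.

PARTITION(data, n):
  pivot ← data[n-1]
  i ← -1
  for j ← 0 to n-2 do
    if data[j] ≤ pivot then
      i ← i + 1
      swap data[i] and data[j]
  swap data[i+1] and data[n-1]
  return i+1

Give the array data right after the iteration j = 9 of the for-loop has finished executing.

[3, 4, 4, 4, 3, 4, 5, 8, 7, 9, 4, 5]

pivot = data[11] = 5; i = -1
j=0: data[0]=3 ≤ 5 → i=0, swap data[0],data[0] (no change) → [3, 4, 9, 4, 8, 7, 4, 3, 4, 5, 4, 5]
j=1: data[1]=4 ≤ 5 → i=1, swap data[1],data[1] (no change) → [3, 4, 9, 4, 8, 7, 4, 3, 4, 5, 4, 5]
j=2: data[2]=9 > 5 → no swap
j=3: data[3]=4 ≤ 5 → i=2, swap data[2],data[3] → [3, 4, 4, 9, 8, 7, 4, 3, 4, 5, 4, 5]
j=4: data[4]=8 > 5 → no swap
j=5: data[5]=7 > 5 → no swap
j=6: data[6]=4 ≤ 5 → i=3, swap data[3],data[6] → [3, 4, 4, 4, 8, 7, 9, 3, 4, 5, 4, 5]
j=7: data[7]=3 ≤ 5 → i=4, swap data[4],data[7] → [3, 4, 4, 4, 3, 7, 9, 8, 4, 5, 4, 5]
j=8: data[8]=4 ≤ 5 → i=5, swap data[5],data[8] → [3, 4, 4, 4, 3, 4, 9, 8, 7, 5, 4, 5]
j=9: data[9]=5 ≤ 5 → i=6, swap data[6],data[9] → [3, 4, 4, 4, 3, 4, 5, 8, 7, 9, 4, 5]
(after j=9) data = [3, 4, 4, 4, 3, 4, 5, 8, 7, 9, 4, 5]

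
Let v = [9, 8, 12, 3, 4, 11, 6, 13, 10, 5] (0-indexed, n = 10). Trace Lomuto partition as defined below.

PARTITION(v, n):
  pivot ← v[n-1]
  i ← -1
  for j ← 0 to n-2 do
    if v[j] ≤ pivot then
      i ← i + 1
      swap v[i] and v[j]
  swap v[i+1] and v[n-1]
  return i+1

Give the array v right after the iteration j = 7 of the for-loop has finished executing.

pivot=5, i=-1
j=0: 9>5, skip
j=1: 8>5, skip
j=2: 12>5, skip
j=3: 3≤5, i=0, swap(0,3) ⇒ [3, 8, 12, 9, 4, 11, 6, 13, 10, 5]
j=4: 4≤5, i=1, swap(1,4) ⇒ [3, 4, 12, 9, 8, 11, 6, 13, 10, 5]
j=5: 11>5, skip
j=6: 6>5, skip
j=7: 13>5, skip
(after j=7) v = [3, 4, 12, 9, 8, 11, 6, 13, 10, 5]

[3, 4, 12, 9, 8, 11, 6, 13, 10, 5]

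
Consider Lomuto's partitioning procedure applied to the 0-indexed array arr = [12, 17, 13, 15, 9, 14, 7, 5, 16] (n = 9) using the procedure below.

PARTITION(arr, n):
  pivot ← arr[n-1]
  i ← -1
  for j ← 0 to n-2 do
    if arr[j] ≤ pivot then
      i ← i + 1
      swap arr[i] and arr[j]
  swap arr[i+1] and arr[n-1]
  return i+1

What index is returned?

pivot = arr[8] = 16; i = -1
j=0: arr[0]=12 ≤ 16 → i=0, swap arr[0],arr[0] (no change) → [12, 17, 13, 15, 9, 14, 7, 5, 16]
j=1: arr[1]=17 > 16 → no swap
j=2: arr[2]=13 ≤ 16 → i=1, swap arr[1],arr[2] → [12, 13, 17, 15, 9, 14, 7, 5, 16]
j=3: arr[3]=15 ≤ 16 → i=2, swap arr[2],arr[3] → [12, 13, 15, 17, 9, 14, 7, 5, 16]
j=4: arr[4]=9 ≤ 16 → i=3, swap arr[3],arr[4] → [12, 13, 15, 9, 17, 14, 7, 5, 16]
j=5: arr[5]=14 ≤ 16 → i=4, swap arr[4],arr[5] → [12, 13, 15, 9, 14, 17, 7, 5, 16]
j=6: arr[6]=7 ≤ 16 → i=5, swap arr[5],arr[6] → [12, 13, 15, 9, 14, 7, 17, 5, 16]
j=7: arr[7]=5 ≤ 16 → i=6, swap arr[6],arr[7] → [12, 13, 15, 9, 14, 7, 5, 17, 16]
final swap arr[7],arr[8] → [12, 13, 15, 9, 14, 7, 5, 16, 17]; return 7

7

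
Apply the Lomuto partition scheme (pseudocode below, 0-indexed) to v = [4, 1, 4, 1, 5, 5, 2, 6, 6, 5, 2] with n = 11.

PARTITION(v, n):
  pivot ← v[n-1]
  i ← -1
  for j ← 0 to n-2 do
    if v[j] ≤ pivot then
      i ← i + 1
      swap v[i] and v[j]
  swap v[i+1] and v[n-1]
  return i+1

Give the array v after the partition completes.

[1, 1, 2, 2, 5, 5, 4, 6, 6, 5, 4]

pivot=2, i=-1
j=0: 4>2, skip
j=1: 1≤2, i=0, swap(0,1) ⇒ [1, 4, 4, 1, 5, 5, 2, 6, 6, 5, 2]
j=2: 4>2, skip
j=3: 1≤2, i=1, swap(1,3) ⇒ [1, 1, 4, 4, 5, 5, 2, 6, 6, 5, 2]
j=4: 5>2, skip
j=5: 5>2, skip
j=6: 2≤2, i=2, swap(2,6) ⇒ [1, 1, 2, 4, 5, 5, 4, 6, 6, 5, 2]
j=7: 6>2, skip
j=8: 6>2, skip
j=9: 5>2, skip
swap(3,10) ⇒ [1, 1, 2, 2, 5, 5, 4, 6, 6, 5, 4]; return 3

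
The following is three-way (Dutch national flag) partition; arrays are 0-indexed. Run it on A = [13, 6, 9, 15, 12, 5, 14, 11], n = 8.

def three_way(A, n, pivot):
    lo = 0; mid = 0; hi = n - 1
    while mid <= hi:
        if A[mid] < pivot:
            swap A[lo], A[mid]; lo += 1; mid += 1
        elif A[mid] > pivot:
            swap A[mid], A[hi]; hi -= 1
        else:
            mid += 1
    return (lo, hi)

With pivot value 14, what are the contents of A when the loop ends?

[13, 6, 9, 11, 12, 5, 14, 15]

pivot = 14; lo=0, mid=0, hi=7
A[mid]=13<14: swap A[0],A[0]; lo=1,mid=1 → [13, 6, 9, 15, 12, 5, 14, 11]
A[mid]=6<14: swap A[1],A[1]; lo=2,mid=2 → [13, 6, 9, 15, 12, 5, 14, 11]
A[mid]=9<14: swap A[2],A[2]; lo=3,mid=3 → [13, 6, 9, 15, 12, 5, 14, 11]
A[mid]=15>14: swap A[3],A[7]; hi=6 → [13, 6, 9, 11, 12, 5, 14, 15]
A[mid]=11<14: swap A[3],A[3]; lo=4,mid=4 → [13, 6, 9, 11, 12, 5, 14, 15]
A[mid]=12<14: swap A[4],A[4]; lo=5,mid=5 → [13, 6, 9, 11, 12, 5, 14, 15]
A[mid]=5<14: swap A[5],A[5]; lo=6,mid=6 → [13, 6, 9, 11, 12, 5, 14, 15]
A[mid]=14=14: mid=7
end: lo=6, hi=6; A = [13, 6, 9, 11, 12, 5, 14, 15]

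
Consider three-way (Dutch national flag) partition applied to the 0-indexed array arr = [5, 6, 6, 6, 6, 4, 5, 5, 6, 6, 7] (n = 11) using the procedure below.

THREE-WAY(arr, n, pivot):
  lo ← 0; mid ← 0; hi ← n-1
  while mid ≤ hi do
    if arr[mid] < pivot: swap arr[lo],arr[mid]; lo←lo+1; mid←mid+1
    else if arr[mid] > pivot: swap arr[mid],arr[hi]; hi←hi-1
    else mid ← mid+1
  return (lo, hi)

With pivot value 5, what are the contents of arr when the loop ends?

pivot = 5; lo=0, mid=0, hi=10
arr[mid]=5=5: mid=1
arr[mid]=6>5: swap arr[1],arr[10]; hi=9 → [5, 7, 6, 6, 6, 4, 5, 5, 6, 6, 6]
arr[mid]=7>5: swap arr[1],arr[9]; hi=8 → [5, 6, 6, 6, 6, 4, 5, 5, 6, 7, 6]
arr[mid]=6>5: swap arr[1],arr[8]; hi=7 → [5, 6, 6, 6, 6, 4, 5, 5, 6, 7, 6]
arr[mid]=6>5: swap arr[1],arr[7]; hi=6 → [5, 5, 6, 6, 6, 4, 5, 6, 6, 7, 6]
arr[mid]=5=5: mid=2
arr[mid]=6>5: swap arr[2],arr[6]; hi=5 → [5, 5, 5, 6, 6, 4, 6, 6, 6, 7, 6]
arr[mid]=5=5: mid=3
arr[mid]=6>5: swap arr[3],arr[5]; hi=4 → [5, 5, 5, 4, 6, 6, 6, 6, 6, 7, 6]
arr[mid]=4<5: swap arr[0],arr[3]; lo=1,mid=4 → [4, 5, 5, 5, 6, 6, 6, 6, 6, 7, 6]
arr[mid]=6>5: swap arr[4],arr[4]; hi=3 → [4, 5, 5, 5, 6, 6, 6, 6, 6, 7, 6]
end: lo=1, hi=3; arr = [4, 5, 5, 5, 6, 6, 6, 6, 6, 7, 6]

[4, 5, 5, 5, 6, 6, 6, 6, 6, 7, 6]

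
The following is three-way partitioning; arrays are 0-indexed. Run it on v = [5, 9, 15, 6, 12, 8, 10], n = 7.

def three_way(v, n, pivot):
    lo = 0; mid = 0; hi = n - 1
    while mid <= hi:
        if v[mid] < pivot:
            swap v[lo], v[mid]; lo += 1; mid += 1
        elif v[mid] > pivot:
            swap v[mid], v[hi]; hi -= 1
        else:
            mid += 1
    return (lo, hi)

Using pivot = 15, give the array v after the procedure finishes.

[5, 9, 6, 12, 8, 10, 15]

pivot = 15; lo=0, mid=0, hi=6
v[mid]=5<15: swap v[0],v[0]; lo=1,mid=1 → [5, 9, 15, 6, 12, 8, 10]
v[mid]=9<15: swap v[1],v[1]; lo=2,mid=2 → [5, 9, 15, 6, 12, 8, 10]
v[mid]=15=15: mid=3
v[mid]=6<15: swap v[2],v[3]; lo=3,mid=4 → [5, 9, 6, 15, 12, 8, 10]
v[mid]=12<15: swap v[3],v[4]; lo=4,mid=5 → [5, 9, 6, 12, 15, 8, 10]
v[mid]=8<15: swap v[4],v[5]; lo=5,mid=6 → [5, 9, 6, 12, 8, 15, 10]
v[mid]=10<15: swap v[5],v[6]; lo=6,mid=7 → [5, 9, 6, 12, 8, 10, 15]
end: lo=6, hi=6; v = [5, 9, 6, 12, 8, 10, 15]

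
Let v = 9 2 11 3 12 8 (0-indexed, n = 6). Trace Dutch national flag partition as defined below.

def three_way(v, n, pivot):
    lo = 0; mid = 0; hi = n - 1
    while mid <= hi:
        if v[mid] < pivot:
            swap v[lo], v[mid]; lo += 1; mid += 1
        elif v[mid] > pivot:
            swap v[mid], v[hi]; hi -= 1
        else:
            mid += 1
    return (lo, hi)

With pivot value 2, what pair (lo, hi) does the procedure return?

lo=0 mid=0 hi=5
9>2: swap(0,5), hi=4 ⇒ 8 2 11 3 12 9
8>2: swap(0,4), hi=3 ⇒ 12 2 11 3 8 9
12>2: swap(0,3), hi=2 ⇒ 3 2 11 12 8 9
3>2: swap(0,2), hi=1 ⇒ 11 2 3 12 8 9
11>2: swap(0,1), hi=0 ⇒ 2 11 3 12 8 9
2=2: mid=1
done. lo=0 hi=0; v=2 11 3 12 8 9

(0, 0)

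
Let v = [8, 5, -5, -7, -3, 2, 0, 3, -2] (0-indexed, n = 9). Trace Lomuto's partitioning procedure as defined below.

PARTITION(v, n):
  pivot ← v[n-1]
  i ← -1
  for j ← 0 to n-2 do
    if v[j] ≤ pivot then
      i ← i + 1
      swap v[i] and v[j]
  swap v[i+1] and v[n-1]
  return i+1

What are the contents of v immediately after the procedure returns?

pivot = v[8] = -2; i = -1
j=0: v[0]=8 > -2 → no swap
j=1: v[1]=5 > -2 → no swap
j=2: v[2]=-5 ≤ -2 → i=0, swap v[0],v[2] → [-5, 5, 8, -7, -3, 2, 0, 3, -2]
j=3: v[3]=-7 ≤ -2 → i=1, swap v[1],v[3] → [-5, -7, 8, 5, -3, 2, 0, 3, -2]
j=4: v[4]=-3 ≤ -2 → i=2, swap v[2],v[4] → [-5, -7, -3, 5, 8, 2, 0, 3, -2]
j=5: v[5]=2 > -2 → no swap
j=6: v[6]=0 > -2 → no swap
j=7: v[7]=3 > -2 → no swap
final swap v[3],v[8] → [-5, -7, -3, -2, 8, 2, 0, 3, 5]; return 3

[-5, -7, -3, -2, 8, 2, 0, 3, 5]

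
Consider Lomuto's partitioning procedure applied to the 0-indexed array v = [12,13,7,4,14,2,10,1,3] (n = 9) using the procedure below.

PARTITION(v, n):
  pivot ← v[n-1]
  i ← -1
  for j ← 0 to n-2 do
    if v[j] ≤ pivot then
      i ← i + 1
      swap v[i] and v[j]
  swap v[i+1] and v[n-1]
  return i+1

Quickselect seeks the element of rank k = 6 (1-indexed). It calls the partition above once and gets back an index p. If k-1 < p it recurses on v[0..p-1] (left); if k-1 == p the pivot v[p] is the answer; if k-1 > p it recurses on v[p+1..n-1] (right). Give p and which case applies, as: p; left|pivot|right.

2; right

pivot=3, i=-1
j=0: 12>3, skip
j=1: 13>3, skip
j=2: 7>3, skip
j=3: 4>3, skip
j=4: 14>3, skip
j=5: 2≤3, i=0, swap(0,5) ⇒ [2,13,7,4,14,12,10,1,3]
j=6: 10>3, skip
j=7: 1≤3, i=1, swap(1,7) ⇒ [2,1,7,4,14,12,10,13,3]
swap(2,8) ⇒ [2,1,3,4,14,12,10,13,7]; return 2
p = 2; k-1 = 5 > 2 ⇒ right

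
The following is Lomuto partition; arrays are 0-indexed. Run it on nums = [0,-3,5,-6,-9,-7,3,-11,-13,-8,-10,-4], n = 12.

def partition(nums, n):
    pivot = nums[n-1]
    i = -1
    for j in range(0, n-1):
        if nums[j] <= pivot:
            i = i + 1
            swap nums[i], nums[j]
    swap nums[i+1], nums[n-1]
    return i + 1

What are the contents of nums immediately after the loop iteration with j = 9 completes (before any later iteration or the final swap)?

pivot=-4, i=-1
j=0: 0>-4, skip
j=1: -3>-4, skip
j=2: 5>-4, skip
j=3: -6≤-4, i=0, swap(0,3) ⇒ [-6,-3,5,0,-9,-7,3,-11,-13,-8,-10,-4]
j=4: -9≤-4, i=1, swap(1,4) ⇒ [-6,-9,5,0,-3,-7,3,-11,-13,-8,-10,-4]
j=5: -7≤-4, i=2, swap(2,5) ⇒ [-6,-9,-7,0,-3,5,3,-11,-13,-8,-10,-4]
j=6: 3>-4, skip
j=7: -11≤-4, i=3, swap(3,7) ⇒ [-6,-9,-7,-11,-3,5,3,0,-13,-8,-10,-4]
j=8: -13≤-4, i=4, swap(4,8) ⇒ [-6,-9,-7,-11,-13,5,3,0,-3,-8,-10,-4]
j=9: -8≤-4, i=5, swap(5,9) ⇒ [-6,-9,-7,-11,-13,-8,3,0,-3,5,-10,-4]
(after j=9) nums = [-6,-9,-7,-11,-13,-8,3,0,-3,5,-10,-4]

[-6,-9,-7,-11,-13,-8,3,0,-3,5,-10,-4]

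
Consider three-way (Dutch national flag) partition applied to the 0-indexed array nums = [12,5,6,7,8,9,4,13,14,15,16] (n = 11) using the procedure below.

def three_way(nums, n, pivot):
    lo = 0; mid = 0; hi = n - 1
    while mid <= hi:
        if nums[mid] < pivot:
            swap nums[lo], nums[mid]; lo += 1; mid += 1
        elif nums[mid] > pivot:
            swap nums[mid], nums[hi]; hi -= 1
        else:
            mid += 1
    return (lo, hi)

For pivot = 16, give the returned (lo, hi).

(10, 10)

lo=0 mid=0 hi=10
12<16: swap(0,0), lo=1 mid=1 ⇒ [12,5,6,7,8,9,4,13,14,15,16]
5<16: swap(1,1), lo=2 mid=2 ⇒ [12,5,6,7,8,9,4,13,14,15,16]
6<16: swap(2,2), lo=3 mid=3 ⇒ [12,5,6,7,8,9,4,13,14,15,16]
7<16: swap(3,3), lo=4 mid=4 ⇒ [12,5,6,7,8,9,4,13,14,15,16]
8<16: swap(4,4), lo=5 mid=5 ⇒ [12,5,6,7,8,9,4,13,14,15,16]
9<16: swap(5,5), lo=6 mid=6 ⇒ [12,5,6,7,8,9,4,13,14,15,16]
4<16: swap(6,6), lo=7 mid=7 ⇒ [12,5,6,7,8,9,4,13,14,15,16]
13<16: swap(7,7), lo=8 mid=8 ⇒ [12,5,6,7,8,9,4,13,14,15,16]
14<16: swap(8,8), lo=9 mid=9 ⇒ [12,5,6,7,8,9,4,13,14,15,16]
15<16: swap(9,9), lo=10 mid=10 ⇒ [12,5,6,7,8,9,4,13,14,15,16]
16=16: mid=11
done. lo=10 hi=10; nums=[12,5,6,7,8,9,4,13,14,15,16]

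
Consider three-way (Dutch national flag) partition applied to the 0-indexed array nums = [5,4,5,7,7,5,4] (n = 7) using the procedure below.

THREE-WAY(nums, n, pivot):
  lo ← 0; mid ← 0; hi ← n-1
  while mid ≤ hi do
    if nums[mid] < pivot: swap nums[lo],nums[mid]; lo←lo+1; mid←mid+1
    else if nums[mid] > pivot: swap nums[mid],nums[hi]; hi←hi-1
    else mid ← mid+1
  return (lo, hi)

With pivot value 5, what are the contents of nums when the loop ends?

[4,4,5,5,5,7,7]

pivot = 5; lo=0, mid=0, hi=6
nums[mid]=5=5: mid=1
nums[mid]=4<5: swap nums[0],nums[1]; lo=1,mid=2 → [4,5,5,7,7,5,4]
nums[mid]=5=5: mid=3
nums[mid]=7>5: swap nums[3],nums[6]; hi=5 → [4,5,5,4,7,5,7]
nums[mid]=4<5: swap nums[1],nums[3]; lo=2,mid=4 → [4,4,5,5,7,5,7]
nums[mid]=7>5: swap nums[4],nums[5]; hi=4 → [4,4,5,5,5,7,7]
nums[mid]=5=5: mid=5
end: lo=2, hi=4; nums = [4,4,5,5,5,7,7]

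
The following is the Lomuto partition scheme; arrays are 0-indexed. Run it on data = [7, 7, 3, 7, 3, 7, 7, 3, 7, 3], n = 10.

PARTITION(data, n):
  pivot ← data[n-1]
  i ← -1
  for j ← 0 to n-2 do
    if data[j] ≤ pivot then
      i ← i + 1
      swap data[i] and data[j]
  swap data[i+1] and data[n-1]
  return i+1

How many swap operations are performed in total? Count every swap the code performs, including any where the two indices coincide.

4

pivot = data[9] = 3; i = -1
j=0: data[0]=7 > 3 → no swap
j=1: data[1]=7 > 3 → no swap
j=2: data[2]=3 ≤ 3 → i=0, swap data[0],data[2] → [3, 7, 7, 7, 3, 7, 7, 3, 7, 3]
j=3: data[3]=7 > 3 → no swap
j=4: data[4]=3 ≤ 3 → i=1, swap data[1],data[4] → [3, 3, 7, 7, 7, 7, 7, 3, 7, 3]
j=5: data[5]=7 > 3 → no swap
j=6: data[6]=7 > 3 → no swap
j=7: data[7]=3 ≤ 3 → i=2, swap data[2],data[7] → [3, 3, 3, 7, 7, 7, 7, 7, 7, 3]
j=8: data[8]=7 > 3 → no swap
final swap data[3],data[9] → [3, 3, 3, 3, 7, 7, 7, 7, 7, 7]; return 3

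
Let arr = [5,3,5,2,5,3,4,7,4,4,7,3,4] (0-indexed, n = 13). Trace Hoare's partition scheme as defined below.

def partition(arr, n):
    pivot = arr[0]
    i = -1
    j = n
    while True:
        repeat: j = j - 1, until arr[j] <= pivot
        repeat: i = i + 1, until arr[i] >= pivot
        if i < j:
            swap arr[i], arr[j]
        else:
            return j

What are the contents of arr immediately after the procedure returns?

[4,3,3,2,4,3,4,4,7,5,7,5,5]

pivot = arr[0] = 5; i = -1, j = 13
j→12 (arr[12]=4≤5), i→0 (arr[0]=5≥5); i<j, swap → [4,3,5,2,5,3,4,7,4,4,7,3,5]
j→11 (arr[11]=3≤5), i→2 (arr[2]=5≥5); i<j, swap → [4,3,3,2,5,3,4,7,4,4,7,5,5]
j→9 (arr[9]=4≤5), i→4 (arr[4]=5≥5); i<j, swap → [4,3,3,2,4,3,4,7,4,5,7,5,5]
j→8 (arr[8]=4≤5), i→7 (arr[7]=7≥5); i<j, swap → [4,3,3,2,4,3,4,4,7,5,7,5,5]
j→7, i→8; i≥j, return j=7. arr = [4,3,3,2,4,3,4,4,7,5,7,5,5]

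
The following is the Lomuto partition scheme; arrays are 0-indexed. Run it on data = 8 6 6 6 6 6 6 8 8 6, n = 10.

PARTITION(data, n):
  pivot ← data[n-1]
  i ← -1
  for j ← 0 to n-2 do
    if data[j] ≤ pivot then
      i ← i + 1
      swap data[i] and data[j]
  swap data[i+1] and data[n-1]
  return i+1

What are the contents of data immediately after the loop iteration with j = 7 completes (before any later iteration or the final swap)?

6 6 6 6 6 6 8 8 8 6

pivot = data[9] = 6; i = -1
j=0: data[0]=8 > 6 → no swap
j=1: data[1]=6 ≤ 6 → i=0, swap data[0],data[1] → 6 8 6 6 6 6 6 8 8 6
j=2: data[2]=6 ≤ 6 → i=1, swap data[1],data[2] → 6 6 8 6 6 6 6 8 8 6
j=3: data[3]=6 ≤ 6 → i=2, swap data[2],data[3] → 6 6 6 8 6 6 6 8 8 6
j=4: data[4]=6 ≤ 6 → i=3, swap data[3],data[4] → 6 6 6 6 8 6 6 8 8 6
j=5: data[5]=6 ≤ 6 → i=4, swap data[4],data[5] → 6 6 6 6 6 8 6 8 8 6
j=6: data[6]=6 ≤ 6 → i=5, swap data[5],data[6] → 6 6 6 6 6 6 8 8 8 6
j=7: data[7]=8 > 6 → no swap
(after j=7) data = 6 6 6 6 6 6 8 8 8 6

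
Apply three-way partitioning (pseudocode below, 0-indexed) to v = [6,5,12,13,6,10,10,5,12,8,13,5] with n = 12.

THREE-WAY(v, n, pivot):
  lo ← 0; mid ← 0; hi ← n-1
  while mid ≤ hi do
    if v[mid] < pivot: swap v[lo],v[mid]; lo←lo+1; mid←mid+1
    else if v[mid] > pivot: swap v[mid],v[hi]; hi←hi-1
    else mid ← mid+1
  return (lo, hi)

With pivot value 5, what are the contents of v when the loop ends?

[5,5,5,6,10,10,13,12,8,13,12,6]

pivot = 5; lo=0, mid=0, hi=11
v[mid]=6>5: swap v[0],v[11]; hi=10 → [5,5,12,13,6,10,10,5,12,8,13,6]
v[mid]=5=5: mid=1
v[mid]=5=5: mid=2
v[mid]=12>5: swap v[2],v[10]; hi=9 → [5,5,13,13,6,10,10,5,12,8,12,6]
v[mid]=13>5: swap v[2],v[9]; hi=8 → [5,5,8,13,6,10,10,5,12,13,12,6]
v[mid]=8>5: swap v[2],v[8]; hi=7 → [5,5,12,13,6,10,10,5,8,13,12,6]
v[mid]=12>5: swap v[2],v[7]; hi=6 → [5,5,5,13,6,10,10,12,8,13,12,6]
v[mid]=5=5: mid=3
v[mid]=13>5: swap v[3],v[6]; hi=5 → [5,5,5,10,6,10,13,12,8,13,12,6]
v[mid]=10>5: swap v[3],v[5]; hi=4 → [5,5,5,10,6,10,13,12,8,13,12,6]
v[mid]=10>5: swap v[3],v[4]; hi=3 → [5,5,5,6,10,10,13,12,8,13,12,6]
v[mid]=6>5: swap v[3],v[3]; hi=2 → [5,5,5,6,10,10,13,12,8,13,12,6]
end: lo=0, hi=2; v = [5,5,5,6,10,10,13,12,8,13,12,6]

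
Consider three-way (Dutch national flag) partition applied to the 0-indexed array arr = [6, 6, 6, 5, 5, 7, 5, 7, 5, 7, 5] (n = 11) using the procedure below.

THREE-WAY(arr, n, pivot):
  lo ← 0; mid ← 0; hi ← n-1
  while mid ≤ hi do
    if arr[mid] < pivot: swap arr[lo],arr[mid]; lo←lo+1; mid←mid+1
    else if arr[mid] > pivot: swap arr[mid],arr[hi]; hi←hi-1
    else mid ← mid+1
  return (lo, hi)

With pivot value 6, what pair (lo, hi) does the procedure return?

pivot = 6; lo=0, mid=0, hi=10
arr[mid]=6=6: mid=1
arr[mid]=6=6: mid=2
arr[mid]=6=6: mid=3
arr[mid]=5<6: swap arr[0],arr[3]; lo=1,mid=4 → [5, 6, 6, 6, 5, 7, 5, 7, 5, 7, 5]
arr[mid]=5<6: swap arr[1],arr[4]; lo=2,mid=5 → [5, 5, 6, 6, 6, 7, 5, 7, 5, 7, 5]
arr[mid]=7>6: swap arr[5],arr[10]; hi=9 → [5, 5, 6, 6, 6, 5, 5, 7, 5, 7, 7]
arr[mid]=5<6: swap arr[2],arr[5]; lo=3,mid=6 → [5, 5, 5, 6, 6, 6, 5, 7, 5, 7, 7]
arr[mid]=5<6: swap arr[3],arr[6]; lo=4,mid=7 → [5, 5, 5, 5, 6, 6, 6, 7, 5, 7, 7]
arr[mid]=7>6: swap arr[7],arr[9]; hi=8 → [5, 5, 5, 5, 6, 6, 6, 7, 5, 7, 7]
arr[mid]=7>6: swap arr[7],arr[8]; hi=7 → [5, 5, 5, 5, 6, 6, 6, 5, 7, 7, 7]
arr[mid]=5<6: swap arr[4],arr[7]; lo=5,mid=8 → [5, 5, 5, 5, 5, 6, 6, 6, 7, 7, 7]
end: lo=5, hi=7; arr = [5, 5, 5, 5, 5, 6, 6, 6, 7, 7, 7]

(5, 7)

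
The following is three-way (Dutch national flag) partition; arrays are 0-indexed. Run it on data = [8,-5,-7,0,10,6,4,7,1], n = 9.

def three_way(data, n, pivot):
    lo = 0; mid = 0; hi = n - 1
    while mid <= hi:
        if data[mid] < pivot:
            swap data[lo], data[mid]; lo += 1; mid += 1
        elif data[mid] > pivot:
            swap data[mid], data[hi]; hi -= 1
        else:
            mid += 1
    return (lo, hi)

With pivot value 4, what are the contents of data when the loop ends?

pivot = 4; lo=0, mid=0, hi=8
data[mid]=8>4: swap data[0],data[8]; hi=7 → [1,-5,-7,0,10,6,4,7,8]
data[mid]=1<4: swap data[0],data[0]; lo=1,mid=1 → [1,-5,-7,0,10,6,4,7,8]
data[mid]=-5<4: swap data[1],data[1]; lo=2,mid=2 → [1,-5,-7,0,10,6,4,7,8]
data[mid]=-7<4: swap data[2],data[2]; lo=3,mid=3 → [1,-5,-7,0,10,6,4,7,8]
data[mid]=0<4: swap data[3],data[3]; lo=4,mid=4 → [1,-5,-7,0,10,6,4,7,8]
data[mid]=10>4: swap data[4],data[7]; hi=6 → [1,-5,-7,0,7,6,4,10,8]
data[mid]=7>4: swap data[4],data[6]; hi=5 → [1,-5,-7,0,4,6,7,10,8]
data[mid]=4=4: mid=5
data[mid]=6>4: swap data[5],data[5]; hi=4 → [1,-5,-7,0,4,6,7,10,8]
end: lo=4, hi=4; data = [1,-5,-7,0,4,6,7,10,8]

[1,-5,-7,0,4,6,7,10,8]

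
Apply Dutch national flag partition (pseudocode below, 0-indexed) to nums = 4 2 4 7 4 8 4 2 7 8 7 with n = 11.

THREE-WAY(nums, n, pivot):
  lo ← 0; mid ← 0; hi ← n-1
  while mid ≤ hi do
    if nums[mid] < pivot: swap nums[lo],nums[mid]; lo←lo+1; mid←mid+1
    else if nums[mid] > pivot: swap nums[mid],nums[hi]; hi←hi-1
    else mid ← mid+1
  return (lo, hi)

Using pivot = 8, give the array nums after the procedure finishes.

4 2 4 7 4 4 2 7 7 8 8

lo=0 mid=0 hi=10
4<8: swap(0,0), lo=1 mid=1 ⇒ 4 2 4 7 4 8 4 2 7 8 7
2<8: swap(1,1), lo=2 mid=2 ⇒ 4 2 4 7 4 8 4 2 7 8 7
4<8: swap(2,2), lo=3 mid=3 ⇒ 4 2 4 7 4 8 4 2 7 8 7
7<8: swap(3,3), lo=4 mid=4 ⇒ 4 2 4 7 4 8 4 2 7 8 7
4<8: swap(4,4), lo=5 mid=5 ⇒ 4 2 4 7 4 8 4 2 7 8 7
8=8: mid=6
4<8: swap(5,6), lo=6 mid=7 ⇒ 4 2 4 7 4 4 8 2 7 8 7
2<8: swap(6,7), lo=7 mid=8 ⇒ 4 2 4 7 4 4 2 8 7 8 7
7<8: swap(7,8), lo=8 mid=9 ⇒ 4 2 4 7 4 4 2 7 8 8 7
8=8: mid=10
7<8: swap(8,10), lo=9 mid=11 ⇒ 4 2 4 7 4 4 2 7 7 8 8
done. lo=9 hi=10; nums=4 2 4 7 4 4 2 7 7 8 8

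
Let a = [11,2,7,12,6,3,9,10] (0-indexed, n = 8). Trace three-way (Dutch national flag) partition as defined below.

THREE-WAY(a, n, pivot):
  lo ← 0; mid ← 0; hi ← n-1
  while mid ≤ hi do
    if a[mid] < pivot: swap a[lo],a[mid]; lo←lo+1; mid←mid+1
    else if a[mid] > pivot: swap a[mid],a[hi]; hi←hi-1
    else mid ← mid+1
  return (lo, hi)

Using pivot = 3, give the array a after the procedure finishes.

pivot = 3; lo=0, mid=0, hi=7
a[mid]=11>3: swap a[0],a[7]; hi=6 → [10,2,7,12,6,3,9,11]
a[mid]=10>3: swap a[0],a[6]; hi=5 → [9,2,7,12,6,3,10,11]
a[mid]=9>3: swap a[0],a[5]; hi=4 → [3,2,7,12,6,9,10,11]
a[mid]=3=3: mid=1
a[mid]=2<3: swap a[0],a[1]; lo=1,mid=2 → [2,3,7,12,6,9,10,11]
a[mid]=7>3: swap a[2],a[4]; hi=3 → [2,3,6,12,7,9,10,11]
a[mid]=6>3: swap a[2],a[3]; hi=2 → [2,3,12,6,7,9,10,11]
a[mid]=12>3: swap a[2],a[2]; hi=1 → [2,3,12,6,7,9,10,11]
end: lo=1, hi=1; a = [2,3,12,6,7,9,10,11]

[2,3,12,6,7,9,10,11]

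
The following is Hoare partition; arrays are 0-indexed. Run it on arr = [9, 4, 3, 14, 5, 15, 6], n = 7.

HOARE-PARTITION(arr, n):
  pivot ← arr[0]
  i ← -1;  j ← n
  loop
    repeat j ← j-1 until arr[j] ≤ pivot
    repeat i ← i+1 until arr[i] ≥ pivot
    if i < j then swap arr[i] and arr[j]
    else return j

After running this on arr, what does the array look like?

pivot=9
j stops at 6 (6), i stops at 0 (9); swap ⇒ [6, 4, 3, 14, 5, 15, 9]
j stops at 4 (5), i stops at 3 (14); swap ⇒ [6, 4, 3, 5, 14, 15, 9]
j stops at 3, i stops at 4; i≥j ⇒ return 3. arr=[6, 4, 3, 5, 14, 15, 9]

[6, 4, 3, 5, 14, 15, 9]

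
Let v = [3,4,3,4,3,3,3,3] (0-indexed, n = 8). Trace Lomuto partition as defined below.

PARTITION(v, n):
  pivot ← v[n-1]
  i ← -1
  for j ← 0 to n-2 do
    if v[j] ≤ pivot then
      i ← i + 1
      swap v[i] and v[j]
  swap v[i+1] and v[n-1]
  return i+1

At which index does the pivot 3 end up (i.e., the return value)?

pivot=3, i=-1
j=0: 3≤3, i=0, swap(0,0) ⇒ [3,4,3,4,3,3,3,3]
j=1: 4>3, skip
j=2: 3≤3, i=1, swap(1,2) ⇒ [3,3,4,4,3,3,3,3]
j=3: 4>3, skip
j=4: 3≤3, i=2, swap(2,4) ⇒ [3,3,3,4,4,3,3,3]
j=5: 3≤3, i=3, swap(3,5) ⇒ [3,3,3,3,4,4,3,3]
j=6: 3≤3, i=4, swap(4,6) ⇒ [3,3,3,3,3,4,4,3]
swap(5,7) ⇒ [3,3,3,3,3,3,4,4]; return 5

5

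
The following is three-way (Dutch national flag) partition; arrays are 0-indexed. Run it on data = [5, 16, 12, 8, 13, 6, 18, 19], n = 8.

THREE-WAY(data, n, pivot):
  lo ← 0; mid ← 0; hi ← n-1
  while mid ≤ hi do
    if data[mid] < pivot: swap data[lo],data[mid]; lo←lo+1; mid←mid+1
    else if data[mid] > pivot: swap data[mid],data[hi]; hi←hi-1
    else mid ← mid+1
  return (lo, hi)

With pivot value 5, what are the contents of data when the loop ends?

lo=0 mid=0 hi=7
5=5: mid=1
16>5: swap(1,7), hi=6 ⇒ [5, 19, 12, 8, 13, 6, 18, 16]
19>5: swap(1,6), hi=5 ⇒ [5, 18, 12, 8, 13, 6, 19, 16]
18>5: swap(1,5), hi=4 ⇒ [5, 6, 12, 8, 13, 18, 19, 16]
6>5: swap(1,4), hi=3 ⇒ [5, 13, 12, 8, 6, 18, 19, 16]
13>5: swap(1,3), hi=2 ⇒ [5, 8, 12, 13, 6, 18, 19, 16]
8>5: swap(1,2), hi=1 ⇒ [5, 12, 8, 13, 6, 18, 19, 16]
12>5: swap(1,1), hi=0 ⇒ [5, 12, 8, 13, 6, 18, 19, 16]
done. lo=0 hi=0; data=[5, 12, 8, 13, 6, 18, 19, 16]

[5, 12, 8, 13, 6, 18, 19, 16]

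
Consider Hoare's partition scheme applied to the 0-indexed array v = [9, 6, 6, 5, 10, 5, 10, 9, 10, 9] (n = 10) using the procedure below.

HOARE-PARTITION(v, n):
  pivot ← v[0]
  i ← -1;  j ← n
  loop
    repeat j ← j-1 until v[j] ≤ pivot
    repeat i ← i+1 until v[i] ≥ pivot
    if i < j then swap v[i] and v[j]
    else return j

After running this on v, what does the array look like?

[9, 6, 6, 5, 9, 5, 10, 10, 10, 9]

pivot=9
j stops at 9 (9), i stops at 0 (9); swap ⇒ [9, 6, 6, 5, 10, 5, 10, 9, 10, 9]
j stops at 7 (9), i stops at 4 (10); swap ⇒ [9, 6, 6, 5, 9, 5, 10, 10, 10, 9]
j stops at 5, i stops at 6; i≥j ⇒ return 5. v=[9, 6, 6, 5, 9, 5, 10, 10, 10, 9]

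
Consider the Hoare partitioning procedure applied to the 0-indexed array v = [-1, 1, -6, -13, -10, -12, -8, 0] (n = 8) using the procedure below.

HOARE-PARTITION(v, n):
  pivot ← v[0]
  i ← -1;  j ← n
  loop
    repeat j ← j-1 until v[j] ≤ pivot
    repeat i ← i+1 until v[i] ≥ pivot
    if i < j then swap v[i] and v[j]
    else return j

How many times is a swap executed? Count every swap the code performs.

2

pivot = v[0] = -1; i = -1, j = 8
j→6 (v[6]=-8≤-1), i→0 (v[0]=-1≥-1); i<j, swap → [-8, 1, -6, -13, -10, -12, -1, 0]
j→5 (v[5]=-12≤-1), i→1 (v[1]=1≥-1); i<j, swap → [-8, -12, -6, -13, -10, 1, -1, 0]
j→4, i→5; i≥j, return j=4. v = [-8, -12, -6, -13, -10, 1, -1, 0]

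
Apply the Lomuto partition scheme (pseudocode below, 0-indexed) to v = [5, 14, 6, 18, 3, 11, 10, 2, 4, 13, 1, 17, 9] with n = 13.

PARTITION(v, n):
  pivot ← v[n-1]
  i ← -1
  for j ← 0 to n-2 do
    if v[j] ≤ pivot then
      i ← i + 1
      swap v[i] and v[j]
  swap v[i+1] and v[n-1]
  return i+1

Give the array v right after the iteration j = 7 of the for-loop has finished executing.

pivot = v[12] = 9; i = -1
j=0: v[0]=5 ≤ 9 → i=0, swap v[0],v[0] (no change) → [5, 14, 6, 18, 3, 11, 10, 2, 4, 13, 1, 17, 9]
j=1: v[1]=14 > 9 → no swap
j=2: v[2]=6 ≤ 9 → i=1, swap v[1],v[2] → [5, 6, 14, 18, 3, 11, 10, 2, 4, 13, 1, 17, 9]
j=3: v[3]=18 > 9 → no swap
j=4: v[4]=3 ≤ 9 → i=2, swap v[2],v[4] → [5, 6, 3, 18, 14, 11, 10, 2, 4, 13, 1, 17, 9]
j=5: v[5]=11 > 9 → no swap
j=6: v[6]=10 > 9 → no swap
j=7: v[7]=2 ≤ 9 → i=3, swap v[3],v[7] → [5, 6, 3, 2, 14, 11, 10, 18, 4, 13, 1, 17, 9]
(after j=7) v = [5, 6, 3, 2, 14, 11, 10, 18, 4, 13, 1, 17, 9]

[5, 6, 3, 2, 14, 11, 10, 18, 4, 13, 1, 17, 9]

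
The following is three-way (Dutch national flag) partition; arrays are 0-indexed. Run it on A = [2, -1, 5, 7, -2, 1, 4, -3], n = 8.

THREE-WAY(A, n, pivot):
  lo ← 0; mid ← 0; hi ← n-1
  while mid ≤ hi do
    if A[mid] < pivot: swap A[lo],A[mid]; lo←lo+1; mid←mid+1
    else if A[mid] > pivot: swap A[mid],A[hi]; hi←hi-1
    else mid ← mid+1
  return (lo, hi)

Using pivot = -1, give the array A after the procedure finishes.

[-3, -2, -1, 7, 1, 4, 5, 2]

pivot = -1; lo=0, mid=0, hi=7
A[mid]=2>-1: swap A[0],A[7]; hi=6 → [-3, -1, 5, 7, -2, 1, 4, 2]
A[mid]=-3<-1: swap A[0],A[0]; lo=1,mid=1 → [-3, -1, 5, 7, -2, 1, 4, 2]
A[mid]=-1=-1: mid=2
A[mid]=5>-1: swap A[2],A[6]; hi=5 → [-3, -1, 4, 7, -2, 1, 5, 2]
A[mid]=4>-1: swap A[2],A[5]; hi=4 → [-3, -1, 1, 7, -2, 4, 5, 2]
A[mid]=1>-1: swap A[2],A[4]; hi=3 → [-3, -1, -2, 7, 1, 4, 5, 2]
A[mid]=-2<-1: swap A[1],A[2]; lo=2,mid=3 → [-3, -2, -1, 7, 1, 4, 5, 2]
A[mid]=7>-1: swap A[3],A[3]; hi=2 → [-3, -2, -1, 7, 1, 4, 5, 2]
end: lo=2, hi=2; A = [-3, -2, -1, 7, 1, 4, 5, 2]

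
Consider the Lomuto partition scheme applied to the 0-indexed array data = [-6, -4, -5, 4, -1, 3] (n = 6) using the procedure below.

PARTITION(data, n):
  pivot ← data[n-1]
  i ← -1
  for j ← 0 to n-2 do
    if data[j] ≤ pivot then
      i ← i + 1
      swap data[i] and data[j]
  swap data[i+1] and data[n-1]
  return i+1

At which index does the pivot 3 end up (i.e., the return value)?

4

pivot=3, i=-1
j=0: -6≤3, i=0, swap(0,0) ⇒ [-6, -4, -5, 4, -1, 3]
j=1: -4≤3, i=1, swap(1,1) ⇒ [-6, -4, -5, 4, -1, 3]
j=2: -5≤3, i=2, swap(2,2) ⇒ [-6, -4, -5, 4, -1, 3]
j=3: 4>3, skip
j=4: -1≤3, i=3, swap(3,4) ⇒ [-6, -4, -5, -1, 4, 3]
swap(4,5) ⇒ [-6, -4, -5, -1, 3, 4]; return 4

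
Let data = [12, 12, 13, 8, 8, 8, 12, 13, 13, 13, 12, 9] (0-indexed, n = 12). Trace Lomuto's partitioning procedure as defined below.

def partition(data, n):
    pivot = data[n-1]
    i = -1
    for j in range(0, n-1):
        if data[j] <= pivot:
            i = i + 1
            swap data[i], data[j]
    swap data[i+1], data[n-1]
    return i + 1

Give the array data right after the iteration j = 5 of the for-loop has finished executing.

pivot=9, i=-1
j=0: 12>9, skip
j=1: 12>9, skip
j=2: 13>9, skip
j=3: 8≤9, i=0, swap(0,3) ⇒ [8, 12, 13, 12, 8, 8, 12, 13, 13, 13, 12, 9]
j=4: 8≤9, i=1, swap(1,4) ⇒ [8, 8, 13, 12, 12, 8, 12, 13, 13, 13, 12, 9]
j=5: 8≤9, i=2, swap(2,5) ⇒ [8, 8, 8, 12, 12, 13, 12, 13, 13, 13, 12, 9]
(after j=5) data = [8, 8, 8, 12, 12, 13, 12, 13, 13, 13, 12, 9]

[8, 8, 8, 12, 12, 13, 12, 13, 13, 13, 12, 9]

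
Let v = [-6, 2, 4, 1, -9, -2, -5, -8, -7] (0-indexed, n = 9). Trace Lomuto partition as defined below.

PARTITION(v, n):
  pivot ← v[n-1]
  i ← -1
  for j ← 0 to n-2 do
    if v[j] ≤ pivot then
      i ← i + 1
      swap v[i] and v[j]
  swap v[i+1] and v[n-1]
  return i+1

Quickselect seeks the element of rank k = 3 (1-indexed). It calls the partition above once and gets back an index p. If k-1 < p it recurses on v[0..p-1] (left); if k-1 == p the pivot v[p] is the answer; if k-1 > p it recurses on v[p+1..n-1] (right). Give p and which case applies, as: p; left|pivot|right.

2; pivot

pivot=-7, i=-1
j=0: -6>-7, skip
j=1: 2>-7, skip
j=2: 4>-7, skip
j=3: 1>-7, skip
j=4: -9≤-7, i=0, swap(0,4) ⇒ [-9, 2, 4, 1, -6, -2, -5, -8, -7]
j=5: -2>-7, skip
j=6: -5>-7, skip
j=7: -8≤-7, i=1, swap(1,7) ⇒ [-9, -8, 4, 1, -6, -2, -5, 2, -7]
swap(2,8) ⇒ [-9, -8, -7, 1, -6, -2, -5, 2, 4]; return 2
p = 2; k-1 = 2 == 2 ⇒ pivot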